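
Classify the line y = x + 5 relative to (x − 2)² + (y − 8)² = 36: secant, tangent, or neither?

secant

Centre (2, 8), r² = 36. Distance² from centre to line = (−1)²/2 = 1/2.
Since d² < r², the line cuts the circle twice.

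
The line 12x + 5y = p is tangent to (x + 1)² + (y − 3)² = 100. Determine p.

p = −127 or p = 133

For a tangent, require d(centre, line) = r = 10.
|12·(−1) + 5·3 − p| / √169 = 10
|p − (3)| = 10·13, so p = 133 or p = −127.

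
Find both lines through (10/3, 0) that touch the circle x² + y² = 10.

3x − y = 10 and 3x + y = 10

A line y − (0) = m(x − (10/3)) is tangent when its distance from (0, 0) is √10:
(−10/3m − (0))² = 10(m² + 1)
m² − 9 = 0, so m = 3 or m = −3.
With m = 3: 3x − y = 10. With m = −3: 3x + y = 10.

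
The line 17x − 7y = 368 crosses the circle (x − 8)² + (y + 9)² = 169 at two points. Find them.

Express y = (−368 + 17x)/7 and substitute into the circle:
338x² − 11154x + 87880 = 0  ⟹  x² − 33x + 260 = 0
x = 20 or x = 13, giving (20, −4) and (13, −21).

(13, −21) and (20, −4)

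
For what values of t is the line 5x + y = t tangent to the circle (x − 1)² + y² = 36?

For a tangent, require d(centre, line) = r = 6.
|5·1 + 1·0 − t| / √26 = 6
|t − (5)| = 6√26.

t = 5 ± 6√26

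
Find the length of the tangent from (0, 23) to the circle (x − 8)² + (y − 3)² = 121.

With centre O = (8, 3), |OP|² = 464 and r² = 121.
The tangent meets the radius at right angles, so tangent² = |PO|² − r² = 464 − 121 = 343.

7√7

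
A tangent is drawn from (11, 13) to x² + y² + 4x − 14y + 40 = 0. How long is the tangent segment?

With centre O = (−2, 7), |OP|² = 205 and r² = 13.
The tangent meets the radius at right angles, so tangent² = |PO|² − r² = 205 − 13 = 192.

8√3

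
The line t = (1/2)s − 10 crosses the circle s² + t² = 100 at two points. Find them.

(0, −10) and (8, −6)

From the line, t = (−20 + s)/2. Substituting:
5s² − 40s = 0  ⟹  s² − 8s = 0
s = 8 or s = 0, giving (8, −6) and (0, −10).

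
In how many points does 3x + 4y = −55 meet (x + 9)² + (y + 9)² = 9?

Substituting the line into the circle gives 25x² + 402x + 1513 = 0.
Discriminant = (402)² − 4·25·(1513) = 10304 > 0.
Two real roots: the line is a secant.

2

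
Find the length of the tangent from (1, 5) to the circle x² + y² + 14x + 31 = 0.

Centre (−7, 0), r² = 18. |PO|² = (8)² + (5)² = 89.
Power of the point: PT² = |PO|² − r² = 71, so PT = √71.

√71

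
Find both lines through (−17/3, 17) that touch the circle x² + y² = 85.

6x + 7y = 85 and 9x − 2y = −85

Let a tangent through (−17/3, 17) have slope m. Its distance from (0, 0) must equal √85:
[m·(17/3) − (−17)]² = 85(m² + 1)
14m² − 51m − 54 = 0, so m = −6/7 or m = 9/2.
With m = −6/7: 6x + 7y = 85. With m = 9/2: 9x − 2y = −85.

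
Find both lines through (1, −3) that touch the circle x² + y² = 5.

Write the tangent as mx − y + (−3 − m·(1)) = 0 and set its distance from the centre to √5:
(−1m − (3))² = 5(m² + 1)
2m² − 3m − 2 = 0, so m = −1/2 or m = 2.
With m = −1/2: x + 2y = −5. With m = 2: 2x − y = 5.

x + 2y = −5 and 2x − y = 5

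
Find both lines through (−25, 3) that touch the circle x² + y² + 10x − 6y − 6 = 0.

A line y − (3) = m(x − (−25)) is tangent when its distance from (−5, 3) is 2√10:
(20m − (0))² = 40(m² + 1)
9m² − 1 = 0, so m = 1/3 or m = −1/3.
With m = 1/3: x − 3y = −34. With m = −1/3: x + 3y = −16.

x − 3y = −34 and x + 3y = −16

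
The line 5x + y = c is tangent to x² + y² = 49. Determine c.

Tangency holds when the distance from the centre (0, 0) to the line equals the radius 7:
|5·0 + 1·0 − c| / √26 = 7
|c| = 7√26.

c = ±7√26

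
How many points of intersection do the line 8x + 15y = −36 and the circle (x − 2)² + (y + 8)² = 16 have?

Substituting the line into the circle gives 289x² − 2244x + 4356 = 0.
Δ = 5035536 − 5035536 = 0.
A repeated root: the line is tangent.

1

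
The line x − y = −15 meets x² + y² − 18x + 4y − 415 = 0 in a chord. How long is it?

18√2

Substitute y = x + 15:
2x² + 16x − 130 = 0  ⟹  x² + 8x − 65 = 0
x = 5 or x = −13, giving (5, 20) and (−13, 2).
|(5, 20) − (−13, 2)| = √((18)² + (18)²) = 18√2.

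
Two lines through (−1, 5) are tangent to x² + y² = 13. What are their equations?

A line y − (5) = m(x − (−1)) is tangent when its distance from (0, 0) is √13:
(1m − (−5))² = 13(m² + 1)
6m² − 5m − 6 = 0, so m = 3/2 or m = −2/3.
With m = 3/2: 3x − 2y = −13. With m = −2/3: 2x + 3y = 13.

3x − 2y = −13 and 2x + 3y = 13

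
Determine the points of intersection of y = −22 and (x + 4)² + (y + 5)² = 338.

From the line, y = −22. Substituting:
x² + 8x − 33 = 0
x = 3 or x = −11, giving (3, −22) and (−11, −22).

(−11, −22) and (3, −22)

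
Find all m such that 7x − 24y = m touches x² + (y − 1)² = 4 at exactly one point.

The line touches the circle iff its distance from (0, 1) is 2:
|7·0 − 24·1 − m| / √625 = 2
|m − (−24)| = 2·25, so m = 26 or m = −74.

m = −74 or m = 26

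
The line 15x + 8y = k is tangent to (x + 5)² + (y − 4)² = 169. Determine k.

k = −264 or k = 178

The line touches the circle iff its distance from (−5, 4) is 13:
|15·(−5) + 8·4 − k| / √289 = 13
|k − (−43)| = 13·17, so k = 178 or k = −264.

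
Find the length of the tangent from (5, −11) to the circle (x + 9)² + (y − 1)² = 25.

The centre is (−9, 1) and r = 5. The square of the distance from P to the centre is 196 + 144 = 340.
By the tangent–radius right angle, tangent length = √(|PO|² − r²) = √315 = 3√35.

3√35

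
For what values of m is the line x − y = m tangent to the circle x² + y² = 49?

For a tangent, require d(centre, line) = r = 7.
|1·0 − 1·0 − m| / √2 = 7
|m| = 7√2.

m = ±7√2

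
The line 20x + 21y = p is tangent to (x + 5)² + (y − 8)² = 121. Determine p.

Tangency holds when the distance from the centre (−5, 8) to the line equals the radius 11:
|20·(−5) + 21·8 − p| / √841 = 11
|p − (68)| = 11·29, so p = 387 or p = −251.

p = −251 or p = 387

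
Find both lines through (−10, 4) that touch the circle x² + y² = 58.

Write the tangent as mx − y + (4 − m·(−10)) = 0 and set its distance from the centre to √58:
(10m − (−4))² = 58(m² + 1)
21m² + 40m − 21 = 0, so m = 3/7 or m = −7/3.
With m = 3/7: 3x − 7y = −58. With m = −7/3: 7x + 3y = −58.

3x − 7y = −58 and 7x + 3y = −58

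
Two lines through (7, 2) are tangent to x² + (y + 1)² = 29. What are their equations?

5x − 2y = 31 and 2x + 5y = 24

Let a tangent through (7, 2) have slope m. Its distance from (0, −1) must equal √29:
(−7m − (−3))² = 29(m² + 1)
10m² − 21m − 10 = 0, so m = 5/2 or m = −2/5.
With m = 5/2: 5x − 2y = 31. With m = −2/5: 2x + 5y = 24.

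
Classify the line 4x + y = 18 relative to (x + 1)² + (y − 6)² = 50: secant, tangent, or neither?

secant

Substituting the line into the circle gives 17x² − 94x + 95 = 0.
Δ = 8836 − 6460 = 2376.
Two real roots: the line is a secant.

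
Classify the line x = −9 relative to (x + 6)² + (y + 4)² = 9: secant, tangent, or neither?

tangent

Substituting the line into the circle gives y² + 8y + 16 = 0.
Δ = 64 − 64 = 0.
A repeated root: the line is tangent.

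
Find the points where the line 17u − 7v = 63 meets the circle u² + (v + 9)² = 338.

From the line, v = (−63 + 17u)/7. Substituting:
338u² − 16562 = 0  ⟹  u² − 49 = 0
u = 7 or u = −7, giving (7, 8) and (−7, −26).

(−7, −26) and (7, 8)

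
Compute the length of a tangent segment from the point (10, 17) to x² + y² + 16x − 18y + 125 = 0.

The centre is (−8, 9) and r = 2√5. The square of the distance from P to the centre is 324 + 64 = 388.
Power of the point: PT² = |PO|² − r² = 368, so PT = 4√23.

4√23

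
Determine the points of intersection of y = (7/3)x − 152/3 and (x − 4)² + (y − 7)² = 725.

From the line, y = (−152 + 7x)/3. Substituting:
58x² − 2494x + 23548 = 0  ⟹  x² − 43x + 406 = 0
x = 29 or x = 14, giving (29, 17) and (14, −18).

(14, −18) and (29, 17)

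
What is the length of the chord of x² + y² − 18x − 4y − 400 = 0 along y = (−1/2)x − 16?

The distance from (9, 2) to the line is 45/√5, and r² = 485.
Chord = 2√(r² − d²) = 2·√(80) = 8√5.

8√5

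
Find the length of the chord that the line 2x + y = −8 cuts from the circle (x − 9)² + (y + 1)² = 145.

Centre (9, −1), r² = 145. Perpendicular distance d from centre to line = |25| / √5 = 25/√5.
Chord = 2√(r² − d²) = 2·√(20) = 4√5.

4√5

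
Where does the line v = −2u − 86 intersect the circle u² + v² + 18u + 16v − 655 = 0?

From the line, v = −2u − 86. Substituting:
5u² + 330u + 5365 = 0  ⟹  u² + 66u + 1073 = 0
u = −29 or u = −37, giving (−29, −28) and (−37, −12).

(−37, −12) and (−29, −28)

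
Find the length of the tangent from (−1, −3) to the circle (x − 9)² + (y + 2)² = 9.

With centre O = (9, −2), |OP|² = 101 and r² = 9.
The tangent meets the radius at right angles, so tangent² = |PO|² − r² = 101 − 9 = 92.

2√23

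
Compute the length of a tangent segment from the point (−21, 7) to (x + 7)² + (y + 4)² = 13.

With centre O = (−7, −4), |OP|² = 317 and r² = 13.
Power of the point: PT² = |PO|² − r² = 304, so PT = 4√19.

4√19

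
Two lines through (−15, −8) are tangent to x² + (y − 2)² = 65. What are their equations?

Let a tangent through (−15, −8) have slope m. Its distance from (0, 2) must equal √65:
(15m − (10))² = 65(m² + 1)
32m² − 60m + 7 = 0, so m = 7/4 or m = 1/8.
Through (−15, −8) these give 7x − 4y = −73 and x − 8y = 49.

7x − 4y = −73 and x − 8y = 49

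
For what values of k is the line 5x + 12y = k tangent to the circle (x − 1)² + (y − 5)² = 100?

k = −65 or k = 195

For a tangent, require d(centre, line) = r = 10.
|5·1 + 12·5 − k| / √169 = 10
|k − (65)| = 10·13, so k = 195 or k = −65.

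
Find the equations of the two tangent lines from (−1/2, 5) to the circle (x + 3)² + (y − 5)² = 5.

Let a tangent through (−1/2, 5) have slope m. Its distance from (−3, 5) must equal √5:
(−5/2m − (0))² = 5(m² + 1)
m² − 4 = 0, so m = −2 or m = 2.
With m = −2: 2x + y = 4. With m = 2: 2x − y = −6.

2x + y = 4 and 2x − y = −6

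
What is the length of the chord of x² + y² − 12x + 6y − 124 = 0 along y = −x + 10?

17√2

Substitute y = −x + 10:
2x² − 38x + 36 = 0  ⟹  x² − 19x + 18 = 0
x = 18 or x = 1, giving (18, −8) and (1, 9).
|(18, −8) − (1, 9)| = √((17)² + (−17)²) = 17√2.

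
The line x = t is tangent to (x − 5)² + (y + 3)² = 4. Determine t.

t = 3 or t = 7

For a tangent, require d(centre, line) = r = 2.
|1·5 + 0·(−3) − t| / √1 = 2
|t − (5)| = 2, so t = 7 or t = 3.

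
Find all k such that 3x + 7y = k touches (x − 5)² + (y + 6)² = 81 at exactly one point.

The line touches the circle iff its distance from (5, −6) is 9:
|3·5 + 7·(−6) − k| / √58 = 9
|k − (−27)| = 9√58.

k = −27 ± 9√58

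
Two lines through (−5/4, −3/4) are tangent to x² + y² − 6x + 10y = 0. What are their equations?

3x − 5y = 0 and 5x − 3y = −4

Let a tangent through (−5/4, −3/4) have slope m. Its distance from (3, −5) must equal √34:
(17/4m − (−17/4))² = 34(m² + 1)
15m² − 34m + 15 = 0, so m = 3/5 or m = 5/3.
Through (−5/4, −3/4) these give 3x − 5y = 0 and 5x − 3y = −4.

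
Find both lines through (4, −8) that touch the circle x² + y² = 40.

x + 3y = −20 and 3x − y = 20

A line y − (−8) = m(x − (4)) is tangent when its distance from (0, 0) is 2√10:
[m·(−4) − (8)]² = 40(m² + 1)
3m² − 8m − 3 = 0, so m = −1/3 or m = 3.
Through (4, −8) these give x + 3y = −20 and 3x − y = 20.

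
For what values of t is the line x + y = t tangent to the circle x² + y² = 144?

For a tangent, require d(centre, line) = r = 12.
|1·0 + 1·0 − t| / √2 = 12
|t| = 12√2.

t = ±12√2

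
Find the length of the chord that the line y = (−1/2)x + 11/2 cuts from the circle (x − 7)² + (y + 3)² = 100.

8√5

Express y = (11 − x)/2 and substitute into the circle:
5x² − 90x + 85 = 0  ⟹  x² − 18x + 17 = 0
x = 17 or x = 1, giving (17, −3) and (1, 5).
|(17, −3) − (1, 5)| = √((16)² + (−8)²) = 8√5.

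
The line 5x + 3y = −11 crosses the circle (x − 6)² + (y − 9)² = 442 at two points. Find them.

(−13, 18) and (5, −12)

Substitute y = (−11 − 5x)/3:
34x² + 272x − 2210 = 0  ⟹  x² + 8x − 65 = 0
x = 5 or x = −13, giving (5, −12) and (−13, 18).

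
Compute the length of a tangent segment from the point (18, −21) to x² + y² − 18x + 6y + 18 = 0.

3√37

The centre is (9, −3) and r = 6√2. The square of the distance from P to the centre is 81 + 324 = 405.
By the tangent–radius right angle, tangent length = √(|PO|² − r²) = √333 = 3√37.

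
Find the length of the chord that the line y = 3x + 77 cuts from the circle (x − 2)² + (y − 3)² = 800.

8√10

Centre (2, 3), r² = 800. Perpendicular distance d from centre to line = |80| / √10 = 80/√10.
Half the chord is √(r² − d²) = √(160), so the full chord is 8√10.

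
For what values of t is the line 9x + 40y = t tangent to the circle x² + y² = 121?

t = −451 or t = 451

For a tangent, require d(centre, line) = r = 11.
|9·0 + 40·0 − t| / √1681 = 11
|t| = 11·41, so t = 451 or t = −451.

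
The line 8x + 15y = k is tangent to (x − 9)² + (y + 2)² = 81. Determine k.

The line touches the circle iff its distance from (9, −2) is 9:
|8·9 + 15·(−2) − k| / √289 = 9
|k − (42)| = 9·17, so k = 195 or k = −111.

k = −111 or k = 195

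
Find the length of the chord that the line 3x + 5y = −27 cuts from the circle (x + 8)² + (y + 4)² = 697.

From the line, y = (−27 − 3x)/5. Substituting:
34x² + 442x − 15776 = 0  ⟹  x² + 13x − 464 = 0
x = 16 or x = −29, giving (16, −15) and (−29, 12).
|(16, −15) − (−29, 12)| = √((45)² + (−27)²) = 9√34.

9√34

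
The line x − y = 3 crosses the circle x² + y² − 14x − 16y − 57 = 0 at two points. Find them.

Express y = x − 3 and substitute into the circle:
2x² − 36x = 0  ⟹  x² − 18x = 0
x = 18 or x = 0, giving (18, 15) and (0, −3).

(0, −3) and (18, 15)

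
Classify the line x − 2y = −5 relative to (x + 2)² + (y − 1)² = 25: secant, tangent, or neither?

d² = (1·(−2) − 2·1 − (−5))²/5 = 1/5; r² = 25.
Since d² < r², the line cuts the circle twice.

secant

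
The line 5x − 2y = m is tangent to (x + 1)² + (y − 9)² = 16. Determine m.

m = −23 ± 4√29

The line touches the circle iff its distance from (−1, 9) is 4:
|5·(−1) − 2·9 − m| / √29 = 4
|m − (−23)| = 4√29.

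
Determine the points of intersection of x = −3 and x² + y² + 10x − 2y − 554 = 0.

The line gives x = −3. Substituting into the circle:
y² − 2y − 575 = 0
y = 25 or y = −23, giving (−3, 25) and (−3, −23).

(−3, −23) and (−3, 25)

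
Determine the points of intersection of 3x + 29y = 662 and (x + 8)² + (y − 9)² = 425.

From the line, y = (662 − 3x)/29. Substituting:
850x² + 11050x − 142800 = 0  ⟹  x² + 13x − 168 = 0
x = 8 or x = −21, giving (8, 22) and (−21, 25).

(−21, 25) and (8, 22)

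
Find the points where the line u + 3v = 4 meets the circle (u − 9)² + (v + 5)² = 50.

From the line, v = (4 − u)/3. Substituting:
10u² − 200u + 640 = 0  ⟹  u² − 20u + 64 = 0
u = 16 or u = 4, giving (16, −4) and (4, 0).

(4, 0) and (16, −4)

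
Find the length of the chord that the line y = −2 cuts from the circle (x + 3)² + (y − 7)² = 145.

From the line, y = −2. Substituting:
x² + 6x − 55 = 0
x = 5 or x = −11, giving (5, −2) and (−11, −2).
Chord length = distance between (5, −2) and (−11, −2) = √256 = 16.

16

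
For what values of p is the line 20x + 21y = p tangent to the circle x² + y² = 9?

Tangency holds when the distance from the centre (0, 0) to the line equals the radius 3:
|20·0 + 21·0 − p| / √841 = 3
|p| = 3·29, so p = 87 or p = −87.

p = −87 or p = 87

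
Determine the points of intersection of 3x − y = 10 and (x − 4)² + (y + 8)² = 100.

Express y = 3x − 10 and substitute into the circle:
10x² − 20x − 80 = 0  ⟹  x² − 2x − 8 = 0
x = 4 or x = −2, giving (4, 2) and (−2, −16).

(−2, −16) and (4, 2)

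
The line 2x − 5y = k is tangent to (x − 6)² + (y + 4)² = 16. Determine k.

The line touches the circle iff its distance from (6, −4) is 4:
|2·6 − 5·(−4) − k| / √29 = 4
|k − (32)| = 4√29.

k = 32 ± 4√29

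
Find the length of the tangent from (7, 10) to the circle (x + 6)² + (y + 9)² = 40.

With centre O = (−6, −9), |OP|² = 530 and r² = 40.
Power of the point: PT² = |PO|² − r² = 490, so PT = 7√10.

7√10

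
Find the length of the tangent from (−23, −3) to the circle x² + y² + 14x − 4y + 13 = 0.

√241

With centre O = (−7, 2), |OP|² = 281 and r² = 40.
The tangent meets the radius at right angles, so tangent² = |PO|² − r² = 281 − 40 = 241.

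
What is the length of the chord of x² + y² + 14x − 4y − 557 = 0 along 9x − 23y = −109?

Centre (−7, 2), r² = 610. Perpendicular distance d from centre to line = |0| / √610 = 0/√610.
Half the chord is √(r² − d²) = √(610), so the full chord is 2√610.

2√610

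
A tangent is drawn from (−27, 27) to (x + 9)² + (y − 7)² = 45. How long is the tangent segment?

Centre (−9, 7), r² = 45. |PO|² = (−18)² + (20)² = 724.
Power of the point: PT² = |PO|² − r² = 679, so PT = √679.

√679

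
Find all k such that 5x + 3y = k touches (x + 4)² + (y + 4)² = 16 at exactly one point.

Tangency holds when the distance from the centre (−4, −4) to the line equals the radius 4:
|5·(−4) + 3·(−4) − k| / √34 = 4
|k − (−32)| = 4√34.

k = −32 ± 4√34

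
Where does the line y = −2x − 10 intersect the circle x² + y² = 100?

(−8, 6) and (0, −10)

From the line, y = −2x − 10. Substituting:
5x² + 40x = 0  ⟹  x² + 8x = 0
x = 0 or x = −8, giving (0, −10) and (−8, 6).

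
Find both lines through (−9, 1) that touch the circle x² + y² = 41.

5x + 4y = −41 and 4x − 5y = −41

Write the tangent as mx − y + (1 − m·(−9)) = 0 and set its distance from the centre to √41:
(9m − (−1))² = 41(m² + 1)
20m² + 9m − 20 = 0, so m = −5/4 or m = 4/5.
Through (−9, 1) these give 5x + 4y = −41 and 4x − 5y = −41.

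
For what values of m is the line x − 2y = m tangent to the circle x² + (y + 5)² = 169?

m = 10 ± 13√5

For a tangent, require d(centre, line) = r = 13.
|1·0 − 2·(−5) − m| / √5 = 13
|m − (10)| = 13√5.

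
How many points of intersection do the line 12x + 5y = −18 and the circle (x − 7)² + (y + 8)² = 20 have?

d² = (12·7 + 5·(−8) − (−18))²/169 = 3844/169; r² = 20.
Since d² > r², the line lies outside the circle.

0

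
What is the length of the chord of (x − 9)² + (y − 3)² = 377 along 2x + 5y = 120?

4√29

Substitute y = (120 − 2x)/5:
29x² − 870x + 3625 = 0  ⟹  x² − 30x + 125 = 0
x = 25 or x = 5, giving (25, 14) and (5, 22).
Chord length = distance between (25, 14) and (5, 22) = √464 = 4√29.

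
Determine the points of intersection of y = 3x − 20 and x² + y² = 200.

Express y = 3x − 20 and substitute into the circle:
10x² − 120x + 200 = 0  ⟹  x² − 12x + 20 = 0
x = 10 or x = 2, giving (10, 10) and (2, −14).

(2, −14) and (10, 10)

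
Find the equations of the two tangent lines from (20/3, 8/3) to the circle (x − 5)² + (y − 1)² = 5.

x + 2y = 12 and 2x + y = 16

A line y − (8/3) = m(x − (20/3)) is tangent when its distance from (5, 1) is √5:
(−5/3m − (−5/3))² = 5(m² + 1)
2m² + 5m + 2 = 0, so m = −1/2 or m = −2.
Through (20/3, 8/3) these give x + 2y = 12 and 2x + y = 16.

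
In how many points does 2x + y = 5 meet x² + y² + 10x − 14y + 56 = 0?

2

Centre (−5, 7), r² = 18. Distance² from centre to line = (−8)²/5 = 64/5.
Since d² < r², the line cuts the circle twice.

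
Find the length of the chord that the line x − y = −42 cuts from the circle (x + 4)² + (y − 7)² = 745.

Centre (−4, 7), r² = 745. Perpendicular distance d from centre to line = |31| / √2 = 31/√2.
Half the chord is √(r² − d²) = √(529/2), so the full chord is 23√2.

23√2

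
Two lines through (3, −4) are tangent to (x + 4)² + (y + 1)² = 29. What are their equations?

A line y − (−4) = m(x − (3)) is tangent when its distance from (−4, −1) is √29:
[m·(−7) − (3)]² = 29(m² + 1)
10m² + 21m − 10 = 0, so m = −5/2 or m = 2/5.
With m = −5/2: 5x + 2y = 7. With m = 2/5: 2x − 5y = 26.

5x + 2y = 7 and 2x − 5y = 26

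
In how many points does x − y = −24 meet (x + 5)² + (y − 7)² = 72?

Substituting the line into the circle gives 2x² + 44x + 242 = 0.
Discriminant = (44)² − 4·2·(242) = 0.
A repeated root: the line is tangent.

1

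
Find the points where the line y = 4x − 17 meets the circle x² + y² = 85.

(2, −9) and (6, 7)

Express y = 4x − 17 and substitute into the circle:
17x² − 136x + 204 = 0  ⟹  x² − 8x + 12 = 0
x = 6 or x = 2, giving (6, 7) and (2, −9).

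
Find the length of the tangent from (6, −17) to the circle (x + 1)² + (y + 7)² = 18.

Centre (−1, −7), r² = 18. |PO|² = (7)² + (−10)² = 149.
The tangent meets the radius at right angles, so tangent² = |PO|² − r² = 149 − 18 = 131.

√131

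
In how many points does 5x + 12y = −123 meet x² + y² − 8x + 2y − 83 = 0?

Centre (4, −1), r² = 100. Distance² from centre to line = (131)²/169 = 17161/169.
Since d² > r², the line lies outside the circle.

0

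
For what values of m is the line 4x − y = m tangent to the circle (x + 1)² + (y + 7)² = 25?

For a tangent, require d(centre, line) = r = 5.
|4·(−1) − 1·(−7) − m| / √17 = 5
|m − (3)| = 5√17.

m = 3 ± 5√17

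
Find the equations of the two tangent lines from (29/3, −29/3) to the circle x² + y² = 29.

5x + 2y = 29 and 2x + 5y = −29

A line y − (−29/3) = m(x − (29/3)) is tangent when its distance from (0, 0) is √29:
[m·(−29/3) − (29/3)]² = 29(m² + 1)
10m² + 29m + 10 = 0, so m = −5/2 or m = −2/5.
With m = −5/2: 5x + 2y = 29. With m = −2/5: 2x + 5y = −29.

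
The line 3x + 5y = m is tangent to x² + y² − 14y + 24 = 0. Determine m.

m = 35 ± 5√34

For a tangent, require d(centre, line) = r = 5.
|3·0 + 5·7 − m| / √34 = 5
|m − (35)| = 5√34.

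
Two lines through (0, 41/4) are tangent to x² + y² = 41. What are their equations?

Let a tangent through (0, 41/4) have slope m. Its distance from (0, 0) must equal √41:
[m·(0) − (−41/4)]² = 41(m² + 1)
16m² − 25 = 0, so m = −5/4 or m = 5/4.
With m = −5/4: 5x + 4y = 41. With m = 5/4: 5x − 4y = −41.

5x + 4y = 41 and 5x − 4y = −41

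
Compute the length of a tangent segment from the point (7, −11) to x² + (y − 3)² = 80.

√165

With centre O = (0, 3), |OP|² = 245 and r² = 80.
The tangent meets the radius at right angles, so tangent² = |PO|² − r² = 245 − 80 = 165.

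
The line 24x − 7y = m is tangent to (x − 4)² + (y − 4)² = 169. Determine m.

m = −257 or m = 393

For a tangent, require d(centre, line) = r = 13.
|24·4 − 7·4 − m| / √625 = 13
|m − (68)| = 13·25, so m = 393 or m = −257.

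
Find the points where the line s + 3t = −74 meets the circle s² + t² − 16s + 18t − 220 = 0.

(−5, −23) and (10, −28)

Substitute t = (−74 − s)/3:
10s² − 50s − 500 = 0  ⟹  s² − 5s − 50 = 0
s = 10 or s = −5, giving (10, −28) and (−5, −23).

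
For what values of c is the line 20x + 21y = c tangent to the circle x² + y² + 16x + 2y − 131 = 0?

The line touches the circle iff its distance from (−8, −1) is 14:
|20·(−8) + 21·(−1) − c| / √841 = 14
|c − (−181)| = 14·29, so c = 225 or c = −587.

c = −587 or c = 225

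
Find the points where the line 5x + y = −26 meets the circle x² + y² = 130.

(−7, 9) and (−3, −11)

From the line, y = −5x − 26. Substituting:
26x² + 260x + 546 = 0  ⟹  x² + 10x + 21 = 0
x = −3 or x = −7, giving (−3, −11) and (−7, 9).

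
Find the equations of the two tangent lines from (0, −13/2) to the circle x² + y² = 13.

Write the tangent as mx − y + (−13/2 − m·(0)) = 0 and set its distance from the centre to √13:
[m·(0) − (13/2)]² = 13(m² + 1)
4m² − 9 = 0, so m = 3/2 or m = −3/2.
With m = 3/2: 3x − 2y = 13. With m = −3/2: 3x + 2y = −13.

3x − 2y = 13 and 3x + 2y = −13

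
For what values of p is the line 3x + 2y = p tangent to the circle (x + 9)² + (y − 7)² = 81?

p = −13 ± 9√13

The line touches the circle iff its distance from (−9, 7) is 9:
|3·(−9) + 2·7 − p| / √13 = 9
|p − (−13)| = 9√13.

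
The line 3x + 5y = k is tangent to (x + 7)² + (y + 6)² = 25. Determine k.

k = −51 ± 5√34

The line touches the circle iff its distance from (−7, −6) is 5:
|3·(−7) + 5·(−6) − k| / √34 = 5
|k − (−51)| = 5√34.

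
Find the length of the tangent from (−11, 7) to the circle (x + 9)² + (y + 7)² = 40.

With centre O = (−9, −7), |OP|² = 200 and r² = 40.
Power of the point: PT² = |PO|² − r² = 160, so PT = 4√10.

4√10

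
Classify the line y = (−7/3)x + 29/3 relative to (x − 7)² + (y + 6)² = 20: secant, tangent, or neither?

secant

Centre (7, −6), r² = 20. Distance² from centre to line = (2)²/58 = 2/29.
Since d² < r², the line cuts the circle twice.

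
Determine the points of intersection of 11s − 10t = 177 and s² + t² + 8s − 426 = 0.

(−3, −21) and (17, 1)

From the line, t = (−177 + 11s)/10. Substituting:
221s² − 3094s − 11271 = 0  ⟹  s² − 14s − 51 = 0
s = 17 or s = −3, giving (17, 1) and (−3, −21).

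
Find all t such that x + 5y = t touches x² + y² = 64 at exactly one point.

t = ±8√26

For a tangent, require d(centre, line) = r = 8.
|1·0 + 5·0 − t| / √26 = 8
|t| = 8√26.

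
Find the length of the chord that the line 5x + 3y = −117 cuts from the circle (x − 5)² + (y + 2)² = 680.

Centre (5, −2), r² = 680. Perpendicular distance d from centre to line = |136| / √34 = 136/√34.
Half the chord is √(r² − d²) = √(136), so the full chord is 4√34.

4√34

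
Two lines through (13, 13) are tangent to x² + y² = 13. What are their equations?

Write the tangent as mx − y + (13 − m·(13)) = 0 and set its distance from the centre to √13:
(−13m − (−13))² = 13(m² + 1)
6m² − 13m + 6 = 0, so m = 2/3 or m = 3/2.
With m = 2/3: 2x − 3y = −13. With m = 3/2: 3x − 2y = 13.

2x − 3y = −13 and 3x − 2y = 13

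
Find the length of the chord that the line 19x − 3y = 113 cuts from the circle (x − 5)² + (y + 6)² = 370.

2√370

Express y = (−113 + 19x)/3 and substitute into the circle:
370x² − 3700x + 5920 = 0  ⟹  x² − 10x + 16 = 0
x = 8 or x = 2, giving (8, 13) and (2, −25).
|(8, 13) − (2, −25)| = √((6)² + (38)²) = 2√370.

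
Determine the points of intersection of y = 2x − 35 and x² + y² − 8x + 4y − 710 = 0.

(3, −29) and (25, 15)

Express y = 2x − 35 and substitute into the circle:
5x² − 140x + 375 = 0  ⟹  x² − 28x + 75 = 0
x = 25 or x = 3, giving (25, 15) and (3, −29).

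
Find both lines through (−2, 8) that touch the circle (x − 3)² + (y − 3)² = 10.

x + 3y = 22 and 3x + y = 2

Let a tangent through (−2, 8) have slope m. Its distance from (3, 3) must equal √10:
(5m − (−5))² = 10(m² + 1)
3m² + 10m + 3 = 0, so m = −1/3 or m = −3.
With m = −1/3: x + 3y = 22. With m = −3: 3x + y = 2.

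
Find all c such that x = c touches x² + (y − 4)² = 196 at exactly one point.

c = −14 or c = 14

The line touches the circle iff its distance from (0, 4) is 14:
|1·0 + 0·4 − c| / √1 = 14
|c| = 14, so c = 14 or c = −14.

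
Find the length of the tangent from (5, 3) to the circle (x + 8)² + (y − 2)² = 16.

The centre is (−8, 2) and r = 4. The square of the distance from P to the centre is 169 + 1 = 170.
Power of the point: PT² = |PO|² − r² = 154, so PT = √154.

√154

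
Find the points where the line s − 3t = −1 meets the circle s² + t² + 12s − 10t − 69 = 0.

(−13, −4) and (5, 2)

From the line, t = (1 + s)/3. Substituting:
10s² + 80s − 650 = 0  ⟹  s² + 8s − 65 = 0
s = 5 or s = −13, giving (5, 2) and (−13, −4).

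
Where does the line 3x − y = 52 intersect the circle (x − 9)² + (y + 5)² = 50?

(14, −10) and (16, −4)

Substitute y = 3x − 52:
10x² − 300x + 2240 = 0  ⟹  x² − 30x + 224 = 0
x = 16 or x = 14, giving (16, −4) and (14, −10).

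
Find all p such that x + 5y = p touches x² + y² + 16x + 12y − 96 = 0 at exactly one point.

The line touches the circle iff its distance from (−8, −6) is 14:
|1·(−8) + 5·(−6) − p| / √26 = 14
|p − (−38)| = 14√26.

p = −38 ± 14√26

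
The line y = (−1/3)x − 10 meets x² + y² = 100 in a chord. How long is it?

The distance from (0, 0) to the line is 30/√10, and r² = 100.
Chord = 2√(r² − d²) = 2·√(10) = 2√10.

2√10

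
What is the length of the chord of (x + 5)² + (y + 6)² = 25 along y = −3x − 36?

The distance from (−5, −6) to the line is 15/√10, and r² = 25.
Chord = 2√(r² − d²) = 2·√(5/2) = √10.

√10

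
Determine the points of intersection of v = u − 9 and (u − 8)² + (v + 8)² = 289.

(−7, −16) and (16, 7)

From the line, v = u − 9. Substituting:
2u² − 18u − 224 = 0  ⟹  u² − 9u − 112 = 0
u = 16 or u = −7, giving (16, 7) and (−7, −16).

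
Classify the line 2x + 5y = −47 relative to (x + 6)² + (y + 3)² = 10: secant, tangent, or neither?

neither

d² = (2·(−6) + 5·(−3) − (−47))²/29 = 400/29; r² = 10.
Since d² > r², the line lies outside the circle.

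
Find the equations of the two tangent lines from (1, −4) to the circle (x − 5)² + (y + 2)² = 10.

Write the tangent as mx − y + (−4 − m·(1)) = 0 and set its distance from the centre to √10:
[m·(4) − (2)]² = 10(m² + 1)
3m² − 8m − 3 = 0, so m = 3 or m = −1/3.
Through (1, −4) these give 3x − y = 7 and x + 3y = −11.

3x − y = 7 and x + 3y = −11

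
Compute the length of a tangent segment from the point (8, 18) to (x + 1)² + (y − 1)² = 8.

√362

The centre is (−1, 1) and r = 2√2. The square of the distance from P to the centre is 81 + 289 = 370.
Power of the point: PT² = |PO|² − r² = 362, so PT = √362.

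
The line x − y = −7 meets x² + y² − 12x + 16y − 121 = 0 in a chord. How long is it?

√2

From the line, y = x + 7. Substituting:
2x² + 18x + 40 = 0  ⟹  x² + 9x + 20 = 0
x = −4 or x = −5, giving (−4, 3) and (−5, 2).
Chord length = distance between (−4, 3) and (−5, 2) = √2 = √2.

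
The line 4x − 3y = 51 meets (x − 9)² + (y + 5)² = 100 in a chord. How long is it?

The distance from (9, −5) to the line is 0/√25, and r² = 100.
Chord = 2√(r² − d²) = 2·√(100) = 20.

20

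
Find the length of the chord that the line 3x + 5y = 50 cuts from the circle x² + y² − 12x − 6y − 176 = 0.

5√34

Substitute y = (50 − 3x)/5:
34x² − 510x − 3400 = 0  ⟹  x² − 15x − 100 = 0
x = 20 or x = −5, giving (20, −2) and (−5, 13).
Chord length = distance between (20, −2) and (−5, 13) = √850 = 5√34.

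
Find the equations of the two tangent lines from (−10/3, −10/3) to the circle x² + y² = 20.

A line y − (−10/3) = m(x − (−10/3)) is tangent when its distance from (0, 0) is 2√5:
[m·(10/3) − (10/3)]² = 20(m² + 1)
2m² + 5m + 2 = 0, so m = −2 or m = −1/2.
With m = −2: 2x + y = −10. With m = −1/2: x + 2y = −10.

2x + y = −10 and x + 2y = −10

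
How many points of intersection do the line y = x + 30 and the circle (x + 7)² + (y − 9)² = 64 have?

0

Substituting the line into the circle gives 2x² + 56x + 426 = 0.
Discriminant = (56)² − 4·2·(426) = −272 < 0.
No real roots: the line does not meet the circle.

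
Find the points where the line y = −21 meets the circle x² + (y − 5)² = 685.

(−3, −21) and (3, −21)

Substitute y = −21:
x² − 9 = 0
x = 3 or x = −3, giving (3, −21) and (−3, −21).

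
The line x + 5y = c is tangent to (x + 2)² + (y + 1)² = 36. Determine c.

The line touches the circle iff its distance from (−2, −1) is 6:
|1·(−2) + 5·(−1) − c| / √26 = 6
|c − (−7)| = 6√26.

c = −7 ± 6√26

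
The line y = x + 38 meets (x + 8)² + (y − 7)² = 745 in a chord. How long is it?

Express y = x + 38 and substitute into the circle:
2x² + 78x + 280 = 0  ⟹  x² + 39x + 140 = 0
x = −4 or x = −35, giving (−4, 34) and (−35, 3).
Chord length = distance between (−4, 34) and (−35, 3) = √1922 = 31√2.

31√2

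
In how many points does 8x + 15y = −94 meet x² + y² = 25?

0

Substituting the line into the circle gives 289x² + 1504x + 3211 = 0.
Discriminant = (1504)² − 4·289·(3211) = −1449900 < 0.
No real roots: the line does not meet the circle.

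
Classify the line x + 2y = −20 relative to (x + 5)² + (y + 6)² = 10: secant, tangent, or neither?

secant

Substituting the line into the circle gives 5x² + 56x + 124 = 0.
Δ = 3136 − 2480 = 656.
Two real roots: the line is a secant.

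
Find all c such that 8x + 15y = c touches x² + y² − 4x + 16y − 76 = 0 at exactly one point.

The line touches the circle iff its distance from (2, −8) is 12:
|8·2 + 15·(−8) − c| / √289 = 12
|c − (−104)| = 12·17, so c = 100 or c = −308.

c = −308 or c = 100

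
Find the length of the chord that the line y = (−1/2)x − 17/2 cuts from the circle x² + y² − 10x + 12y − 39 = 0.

8√5

Centre (5, −6), r² = 100. Perpendicular distance d from centre to line = |10| / √5 = 10/√5.
Half the chord is √(r² − d²) = √(80), so the full chord is 8√5.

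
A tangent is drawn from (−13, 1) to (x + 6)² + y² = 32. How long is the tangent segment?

3√2

The centre is (−6, 0) and r = 4√2. The square of the distance from P to the centre is 49 + 1 = 50.
By the tangent–radius right angle, tangent length = √(|PO|² − r²) = √18 = 3√2.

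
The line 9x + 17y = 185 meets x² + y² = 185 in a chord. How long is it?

Centre (0, 0), r² = 185. Perpendicular distance d from centre to line = |−185| / √370 = 185/√370.
Half the chord is √(r² − d²) = √(185/2), so the full chord is √370.

√370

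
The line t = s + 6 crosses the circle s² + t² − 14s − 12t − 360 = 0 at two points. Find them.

(−11, −5) and (18, 24)

Express t = s + 6 and substitute into the circle:
2s² − 14s − 396 = 0  ⟹  s² − 7s − 198 = 0
s = 18 or s = −11, giving (18, 24) and (−11, −5).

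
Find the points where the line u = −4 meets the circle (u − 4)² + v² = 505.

The line gives u = −4. Substituting into the circle:
v² − 441 = 0
v = 21 or v = −21, giving (−4, 21) and (−4, −21).

(−4, −21) and (−4, 21)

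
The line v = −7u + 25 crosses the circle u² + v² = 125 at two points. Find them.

(2, 11) and (5, −10)

Express v = −7u + 25 and substitute into the circle:
50u² − 350u + 500 = 0  ⟹  u² − 7u + 10 = 0
u = 5 or u = 2, giving (5, −10) and (2, 11).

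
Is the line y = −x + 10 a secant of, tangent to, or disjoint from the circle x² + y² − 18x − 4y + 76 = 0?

secant

d² = (1·9 + 1·2 − (10))²/2 = 1/2; r² = 9.
Since d² < r², the line cuts the circle twice.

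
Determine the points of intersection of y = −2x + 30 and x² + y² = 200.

(10, 10) and (14, 2)

Express y = −2x + 30 and substitute into the circle:
5x² − 120x + 700 = 0  ⟹  x² − 24x + 140 = 0
x = 14 or x = 10, giving (14, 2) and (10, 10).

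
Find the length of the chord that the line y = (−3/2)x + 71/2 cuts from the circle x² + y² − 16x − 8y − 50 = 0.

2√13

The distance from (8, 4) to the line is 39/√13, and r² = 130.
Chord = 2√(r² − d²) = 2·√(13) = 2√13.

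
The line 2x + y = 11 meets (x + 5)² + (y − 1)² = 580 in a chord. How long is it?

20√5

Express y = −2x + 11 and substitute into the circle:
5x² − 30x − 455 = 0  ⟹  x² − 6x − 91 = 0
x = 13 or x = −7, giving (13, −15) and (−7, 25).
|(13, −15) − (−7, 25)| = √((20)² + (−40)²) = 20√5.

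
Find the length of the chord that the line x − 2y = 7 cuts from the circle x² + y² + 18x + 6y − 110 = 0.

Express y = (−7 + x)/2 and substitute into the circle:
5x² + 70x − 475 = 0  ⟹  x² + 14x − 95 = 0
x = 5 or x = −19, giving (5, −1) and (−19, −13).
|(5, −1) − (−19, −13)| = √((24)² + (12)²) = 12√5.

12√5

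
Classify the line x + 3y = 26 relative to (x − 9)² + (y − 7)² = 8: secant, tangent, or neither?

secant

Centre (9, 7), r² = 8. Distance² from centre to line = (4)²/10 = 8/5.
Since d² < r², the line cuts the circle twice.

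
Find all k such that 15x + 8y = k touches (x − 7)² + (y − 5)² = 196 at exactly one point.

The line touches the circle iff its distance from (7, 5) is 14:
|15·7 + 8·5 − k| / √289 = 14
|k − (145)| = 14·17, so k = 383 or k = −93.

k = −93 or k = 383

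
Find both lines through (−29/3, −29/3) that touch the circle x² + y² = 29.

5x − 2y = −29 and 2x − 5y = 29

Write the tangent as mx − y + (−29/3 − m·(−29/3)) = 0 and set its distance from the centre to √29:
(29/3m − (29/3))² = 29(m² + 1)
10m² − 29m + 10 = 0, so m = 5/2 or m = 2/5.
With m = 5/2: 5x − 2y = −29. With m = 2/5: 2x − 5y = 29.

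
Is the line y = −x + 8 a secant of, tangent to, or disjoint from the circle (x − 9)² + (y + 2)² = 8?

secant

d² = (1·9 + 1·(−2) − (8))²/2 = 1/2; r² = 8.
Since d² < r², the line cuts the circle twice.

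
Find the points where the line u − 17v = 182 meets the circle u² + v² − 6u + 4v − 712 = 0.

(−22, −12) and (29, −9)

From the line, v = (−182 + u)/17. Substituting:
290u² − 2030u − 185020 = 0  ⟹  u² − 7u − 638 = 0
u = 29 or u = −22, giving (29, −9) and (−22, −12).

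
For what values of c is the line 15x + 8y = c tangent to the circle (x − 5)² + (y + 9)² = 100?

For a tangent, require d(centre, line) = r = 10.
|15·5 + 8·(−9) − c| / √289 = 10
|c − (3)| = 10·17, so c = 173 or c = −167.

c = −167 or c = 173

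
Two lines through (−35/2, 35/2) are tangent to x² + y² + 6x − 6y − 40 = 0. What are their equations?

3x + 7y = 70 and 7x + 3y = −70

A line y − (35/2) = m(x − (−35/2)) is tangent when its distance from (−3, 3) is √58:
(29/2m − (−29/2))² = 58(m² + 1)
21m² + 58m + 21 = 0, so m = −3/7 or m = −7/3.
Through (−35/2, 35/2) these give 3x + 7y = 70 and 7x + 3y = −70.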